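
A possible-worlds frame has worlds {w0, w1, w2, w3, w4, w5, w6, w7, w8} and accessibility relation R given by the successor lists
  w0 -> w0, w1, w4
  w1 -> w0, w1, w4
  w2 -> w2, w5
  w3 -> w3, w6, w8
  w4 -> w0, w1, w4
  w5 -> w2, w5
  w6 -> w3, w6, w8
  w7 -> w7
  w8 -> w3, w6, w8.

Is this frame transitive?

Yes

Transitive: yes — every two-step R-path is closed by a direct edge.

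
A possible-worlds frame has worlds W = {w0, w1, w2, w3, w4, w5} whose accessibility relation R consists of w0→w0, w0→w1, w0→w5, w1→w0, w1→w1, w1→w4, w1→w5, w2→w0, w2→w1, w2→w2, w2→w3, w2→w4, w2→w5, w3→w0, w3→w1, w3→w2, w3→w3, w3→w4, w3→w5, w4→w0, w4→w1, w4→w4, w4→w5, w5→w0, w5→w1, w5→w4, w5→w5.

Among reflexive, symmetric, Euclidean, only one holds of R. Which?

Reflexive: yes — every world is R-related to itself.
Symmetric: no — w2 R w0 but not w0 R w2.
Euclidean: no — w1 R w0 and w1 R w4, but not w0 R w4.
Only reflexive holds.

reflexive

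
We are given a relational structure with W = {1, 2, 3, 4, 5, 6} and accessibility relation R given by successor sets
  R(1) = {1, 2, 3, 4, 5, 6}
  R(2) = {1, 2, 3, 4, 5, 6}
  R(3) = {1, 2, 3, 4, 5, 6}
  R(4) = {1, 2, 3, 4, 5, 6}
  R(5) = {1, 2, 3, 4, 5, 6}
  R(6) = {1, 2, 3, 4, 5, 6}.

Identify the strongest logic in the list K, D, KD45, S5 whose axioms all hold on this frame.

Serial (axiom D): yes — every world has a successor (e.g. 1 R 1).
Euclidean (axiom 5): yes — any two successors of a common world are R-related.
Transitive (axiom 4): yes — every two-step R-path is closed by a direct edge.
Reflexive (axiom T): yes — every world is R-related to itself.
So F validates K, D, KD45, S5. The strongest is S5.

S5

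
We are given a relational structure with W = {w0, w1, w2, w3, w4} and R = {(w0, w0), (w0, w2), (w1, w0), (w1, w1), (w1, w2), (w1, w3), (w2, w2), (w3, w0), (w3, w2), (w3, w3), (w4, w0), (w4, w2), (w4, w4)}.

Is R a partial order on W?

Reflexive: yes — every world is R-related to itself.
Transitive: yes — every two-step R-path is closed by a direct edge.
Antisymmetric: yes — no distinct pair is related both ways.
So R is a partial order.

Yes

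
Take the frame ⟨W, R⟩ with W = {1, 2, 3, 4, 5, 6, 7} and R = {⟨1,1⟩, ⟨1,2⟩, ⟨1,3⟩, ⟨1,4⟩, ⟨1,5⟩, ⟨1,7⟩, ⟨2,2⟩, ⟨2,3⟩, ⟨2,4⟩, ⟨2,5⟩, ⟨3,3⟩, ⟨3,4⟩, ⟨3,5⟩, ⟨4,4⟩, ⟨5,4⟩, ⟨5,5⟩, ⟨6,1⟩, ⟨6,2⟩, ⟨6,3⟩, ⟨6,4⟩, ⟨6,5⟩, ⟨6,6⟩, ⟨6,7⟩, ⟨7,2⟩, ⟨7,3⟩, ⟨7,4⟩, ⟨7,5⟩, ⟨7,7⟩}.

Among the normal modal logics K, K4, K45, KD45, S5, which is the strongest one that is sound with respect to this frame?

Transitive (axiom 4): yes — every two-step R-path is closed by a direct edge.
Euclidean (axiom 5): no — 1 R 2 and 1 R 7, but not 2 R 7.
Serial (axiom D): yes — every world has a successor (e.g. 1 R 1).
Reflexive (axiom T): yes — every world is R-related to itself.
So F validates K, K4; K45 would additionally require R to be Euclidean. The strongest is K4.

K4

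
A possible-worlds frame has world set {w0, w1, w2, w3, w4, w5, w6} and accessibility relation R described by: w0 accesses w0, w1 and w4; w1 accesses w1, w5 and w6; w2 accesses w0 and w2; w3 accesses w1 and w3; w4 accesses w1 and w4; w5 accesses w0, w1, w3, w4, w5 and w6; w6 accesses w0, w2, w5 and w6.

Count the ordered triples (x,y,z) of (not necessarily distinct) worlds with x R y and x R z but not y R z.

30

Enumerating: (w0,w1,w0), (w0,w1,w4), (w0,w4,w0), (w1,w6,w1), (w2,w0,w2), (w3,w1,w3), (w4,w1,w4), (w5,w0,w3), (w5,w0,w5), (w5,w0,w6), (w5,w1,w0), (w5,w1,w3), … and 18 more.
Total: 30.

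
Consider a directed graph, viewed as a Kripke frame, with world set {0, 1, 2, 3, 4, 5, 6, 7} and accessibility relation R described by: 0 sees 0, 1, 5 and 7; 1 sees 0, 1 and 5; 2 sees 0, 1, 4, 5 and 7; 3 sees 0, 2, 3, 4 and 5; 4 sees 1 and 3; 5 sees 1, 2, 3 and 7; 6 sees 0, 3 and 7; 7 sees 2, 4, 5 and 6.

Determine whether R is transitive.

Transitive: no — 0 R 5 and 5 R 2, but not 0 R 2.

No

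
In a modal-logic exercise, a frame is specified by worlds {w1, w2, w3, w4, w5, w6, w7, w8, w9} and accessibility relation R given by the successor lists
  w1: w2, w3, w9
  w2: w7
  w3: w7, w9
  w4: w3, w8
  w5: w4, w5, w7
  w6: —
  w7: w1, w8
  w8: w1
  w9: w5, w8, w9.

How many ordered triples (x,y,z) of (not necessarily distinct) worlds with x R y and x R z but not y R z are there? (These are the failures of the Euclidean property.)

30

Enumerating: (w1,w2,w2), (w1,w2,w3), (w1,w2,w9), (w1,w3,w2), (w1,w3,w3), (w1,w9,w2), (w1,w9,w3), (w2,w7,w7), (w3,w7,w7), (w3,w7,w9), (w3,w9,w7), (w4,w3,w3), … and 18 more.
Total: 30.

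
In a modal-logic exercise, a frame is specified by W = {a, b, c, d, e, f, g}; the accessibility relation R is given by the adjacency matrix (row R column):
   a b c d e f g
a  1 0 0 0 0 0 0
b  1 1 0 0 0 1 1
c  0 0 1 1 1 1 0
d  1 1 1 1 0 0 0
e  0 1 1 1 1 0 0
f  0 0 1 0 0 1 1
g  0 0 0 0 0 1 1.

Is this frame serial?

Yes

Serial: yes — every world has a successor (e.g. a R a).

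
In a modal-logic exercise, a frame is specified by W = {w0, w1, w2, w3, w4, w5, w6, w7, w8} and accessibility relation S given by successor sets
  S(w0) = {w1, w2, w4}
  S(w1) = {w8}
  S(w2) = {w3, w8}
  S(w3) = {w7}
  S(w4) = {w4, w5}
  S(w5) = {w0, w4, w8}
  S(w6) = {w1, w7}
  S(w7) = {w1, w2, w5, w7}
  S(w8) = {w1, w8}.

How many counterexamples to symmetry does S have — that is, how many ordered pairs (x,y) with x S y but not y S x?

13

Enumerating: (w0,w1), (w0,w2), (w0,w4), (w2,w3), (w2,w8), (w3,w7), (w5,w0), (w5,w8), (w6,w1), (w6,w7), (w7,w1), (w7,w2), (w7,w5).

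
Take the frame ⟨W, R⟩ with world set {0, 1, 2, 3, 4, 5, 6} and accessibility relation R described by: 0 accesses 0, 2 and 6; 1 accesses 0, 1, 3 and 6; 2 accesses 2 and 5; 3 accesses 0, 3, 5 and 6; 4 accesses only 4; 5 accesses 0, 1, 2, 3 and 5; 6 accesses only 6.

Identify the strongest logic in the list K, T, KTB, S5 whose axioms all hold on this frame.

Reflexive (axiom T): yes — every world is R-related to itself.
Symmetric (axiom B): no — 0 R 2 but not 2 R 0.
Euclidean (axiom 5): no — 0 R 2 and 0 R 6, but not 2 R 6.
So F validates K, T; KTB would additionally require R to be symmetric. The strongest is T.

T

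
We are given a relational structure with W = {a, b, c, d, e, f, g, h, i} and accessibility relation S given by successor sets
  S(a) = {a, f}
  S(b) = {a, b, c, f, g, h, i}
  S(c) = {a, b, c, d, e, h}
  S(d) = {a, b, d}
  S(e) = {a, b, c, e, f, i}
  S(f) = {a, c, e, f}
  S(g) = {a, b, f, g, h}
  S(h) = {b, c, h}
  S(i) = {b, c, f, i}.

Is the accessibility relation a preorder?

Reflexive: yes — every world is S-related to itself.
Transitive: no — a S f and f S c, but not a S c.
So S is not a preorder.

No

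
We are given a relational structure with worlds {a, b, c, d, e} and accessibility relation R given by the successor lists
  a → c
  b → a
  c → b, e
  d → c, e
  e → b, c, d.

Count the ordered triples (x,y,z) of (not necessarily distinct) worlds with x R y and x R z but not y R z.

14

Enumerating: (a,c,c), (b,a,a), (c,b,b), (c,b,e), (c,e,e), (d,c,c), (d,e,e), (e,b,b), (e,b,c), (e,b,d), (e,c,c), (e,c,d), (e,d,b), (e,d,d).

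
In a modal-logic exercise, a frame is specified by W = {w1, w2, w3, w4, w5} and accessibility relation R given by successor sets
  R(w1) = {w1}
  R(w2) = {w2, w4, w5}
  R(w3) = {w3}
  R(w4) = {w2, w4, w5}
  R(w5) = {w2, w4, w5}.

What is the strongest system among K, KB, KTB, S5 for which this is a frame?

S5

Symmetric (axiom B): yes — every pair in R has its reverse in R.
Reflexive (axiom T): yes — every world is R-related to itself.
Euclidean (axiom 5): yes — any two successors of a common world are R-related.
So F validates K, KB, KTB, S5. The strongest is S5.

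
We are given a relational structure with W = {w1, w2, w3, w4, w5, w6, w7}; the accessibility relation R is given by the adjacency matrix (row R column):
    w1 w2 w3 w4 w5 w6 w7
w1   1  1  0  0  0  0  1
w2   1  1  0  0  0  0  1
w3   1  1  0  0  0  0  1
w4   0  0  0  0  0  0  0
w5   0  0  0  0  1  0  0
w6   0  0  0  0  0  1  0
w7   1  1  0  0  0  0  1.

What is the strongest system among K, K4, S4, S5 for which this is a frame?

Transitive (axiom 4): yes — every two-step R-path is closed by a direct edge.
Reflexive (axiom T): no — w3 is not related to itself.
Euclidean (axiom 5): yes — any two successors of a common world are R-related.
So F validates K, K4; S4 would additionally require R to be reflexive. The strongest is K4.

K4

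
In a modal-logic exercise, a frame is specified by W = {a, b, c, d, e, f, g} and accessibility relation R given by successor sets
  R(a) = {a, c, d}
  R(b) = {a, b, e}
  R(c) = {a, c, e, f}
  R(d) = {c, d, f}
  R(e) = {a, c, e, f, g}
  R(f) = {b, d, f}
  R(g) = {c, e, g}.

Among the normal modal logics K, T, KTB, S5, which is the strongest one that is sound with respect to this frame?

Reflexive (axiom T): yes — every world is R-related to itself.
Symmetric (axiom B): no — a R d but not d R a.
Euclidean (axiom 5): no — a R c and a R d, but not c R d.
So F validates K, T; KTB would additionally require R to be symmetric. The strongest is T.

T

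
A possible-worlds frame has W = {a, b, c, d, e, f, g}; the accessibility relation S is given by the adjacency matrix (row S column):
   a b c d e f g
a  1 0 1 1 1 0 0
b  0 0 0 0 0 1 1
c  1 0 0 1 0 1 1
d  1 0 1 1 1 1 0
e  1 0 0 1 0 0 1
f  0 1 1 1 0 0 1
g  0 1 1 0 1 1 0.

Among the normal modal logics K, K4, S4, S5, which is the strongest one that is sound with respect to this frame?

K

Transitive (axiom 4): no — a S c and c S f, but not a S f.
Reflexive (axiom T): no — b is not related to itself.
Euclidean (axiom 5): no — a S c and a S e, but not c S e.
So F validates K; K4 would additionally require S to be transitive. The strongest is K.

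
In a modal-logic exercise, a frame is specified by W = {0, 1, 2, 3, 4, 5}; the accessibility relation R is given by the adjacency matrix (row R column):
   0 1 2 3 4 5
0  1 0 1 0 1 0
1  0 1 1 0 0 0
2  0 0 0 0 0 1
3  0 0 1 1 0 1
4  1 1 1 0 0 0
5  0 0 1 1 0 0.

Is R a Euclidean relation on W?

Euclidean: no — 0 R 2 and 0 R 4, but not 2 R 4.

No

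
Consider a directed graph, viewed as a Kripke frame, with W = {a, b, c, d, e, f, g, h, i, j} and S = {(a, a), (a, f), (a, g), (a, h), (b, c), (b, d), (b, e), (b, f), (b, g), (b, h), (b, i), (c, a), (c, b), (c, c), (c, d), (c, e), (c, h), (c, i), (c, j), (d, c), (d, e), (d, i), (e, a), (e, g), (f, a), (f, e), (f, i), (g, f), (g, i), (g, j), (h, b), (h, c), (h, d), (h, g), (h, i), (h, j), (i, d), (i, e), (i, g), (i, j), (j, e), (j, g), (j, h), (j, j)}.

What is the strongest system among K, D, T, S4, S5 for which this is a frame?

Serial (axiom D): yes — every world has a successor (e.g. a S a).
Reflexive (axiom T): no — b is not related to itself.
Transitive (axiom 4): no — a S f and f S e, but not a S e.
Euclidean (axiom 5): no — a S f and a S g, but not f S g.
So F validates K, D; T would additionally require S to be reflexive. The strongest is D.

D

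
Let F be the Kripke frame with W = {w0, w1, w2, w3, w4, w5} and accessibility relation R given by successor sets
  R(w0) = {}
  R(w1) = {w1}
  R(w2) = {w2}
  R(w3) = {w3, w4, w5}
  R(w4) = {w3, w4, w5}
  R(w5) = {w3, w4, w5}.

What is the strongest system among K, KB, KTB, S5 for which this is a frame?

KB

Symmetric (axiom B): yes — every pair in R has its reverse in R.
Reflexive (axiom T): no — w0 is not related to itself.
Euclidean (axiom 5): yes — any two successors of a common world are R-related.
So F validates K, KB; KTB would additionally require R to be reflexive. The strongest is KB.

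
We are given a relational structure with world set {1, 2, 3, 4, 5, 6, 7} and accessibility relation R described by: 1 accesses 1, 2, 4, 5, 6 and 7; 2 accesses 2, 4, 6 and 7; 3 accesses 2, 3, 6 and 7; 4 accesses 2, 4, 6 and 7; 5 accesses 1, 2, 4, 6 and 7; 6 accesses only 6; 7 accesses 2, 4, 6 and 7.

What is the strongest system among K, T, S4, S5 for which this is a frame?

Reflexive (axiom T): no — 5 is not related to itself.
Transitive (axiom 4): no — 3 R 2 and 2 R 4, but not 3 R 4.
Euclidean (axiom 5): no — 1 R 2 and 1 R 5, but not 2 R 5.
So F validates K; T would additionally require R to be reflexive. The strongest is K.

K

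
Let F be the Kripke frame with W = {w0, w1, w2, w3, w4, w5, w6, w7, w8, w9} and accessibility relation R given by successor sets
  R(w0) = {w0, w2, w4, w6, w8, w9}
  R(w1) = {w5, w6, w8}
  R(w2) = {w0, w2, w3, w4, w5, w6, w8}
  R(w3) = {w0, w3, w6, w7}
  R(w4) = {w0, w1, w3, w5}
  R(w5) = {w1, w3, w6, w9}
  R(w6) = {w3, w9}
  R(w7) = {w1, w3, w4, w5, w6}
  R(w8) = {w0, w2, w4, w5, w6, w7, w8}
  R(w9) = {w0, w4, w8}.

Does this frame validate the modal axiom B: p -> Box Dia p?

No

The schema B characterises exactly the symmetric frames.
Symmetric: no — w0 R w6 but not w6 R w0.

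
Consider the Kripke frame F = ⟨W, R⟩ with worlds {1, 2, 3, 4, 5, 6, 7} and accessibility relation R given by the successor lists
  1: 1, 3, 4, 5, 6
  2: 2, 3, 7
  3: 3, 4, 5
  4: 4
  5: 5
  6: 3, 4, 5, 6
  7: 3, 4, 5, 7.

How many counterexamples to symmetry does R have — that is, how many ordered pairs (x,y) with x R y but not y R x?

Enumerating: (1,3), (1,4), (1,5), (1,6), (2,3), (2,7), (3,4), (3,5), (6,3), (6,4), (6,5), (7,3), (7,4), (7,5).

14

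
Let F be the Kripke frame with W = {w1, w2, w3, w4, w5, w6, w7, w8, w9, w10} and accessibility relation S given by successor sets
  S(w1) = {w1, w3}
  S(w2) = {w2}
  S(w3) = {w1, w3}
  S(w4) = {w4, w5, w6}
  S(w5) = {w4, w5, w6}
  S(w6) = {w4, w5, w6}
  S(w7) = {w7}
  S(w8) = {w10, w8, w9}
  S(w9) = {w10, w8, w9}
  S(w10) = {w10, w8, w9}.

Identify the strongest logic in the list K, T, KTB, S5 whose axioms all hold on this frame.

S5

Reflexive (axiom T): yes — every world is S-related to itself.
Symmetric (axiom B): yes — every pair in S has its reverse in S.
Euclidean (axiom 5): yes — any two successors of a common world are S-related.
So F validates K, T, KTB, S5. The strongest is S5.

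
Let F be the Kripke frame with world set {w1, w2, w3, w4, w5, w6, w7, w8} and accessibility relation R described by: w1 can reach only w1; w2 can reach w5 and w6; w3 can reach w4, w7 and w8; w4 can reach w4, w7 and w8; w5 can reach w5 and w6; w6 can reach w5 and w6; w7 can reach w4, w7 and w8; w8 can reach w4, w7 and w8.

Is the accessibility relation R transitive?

Yes

Transitive: yes — every two-step R-path is closed by a direct edge.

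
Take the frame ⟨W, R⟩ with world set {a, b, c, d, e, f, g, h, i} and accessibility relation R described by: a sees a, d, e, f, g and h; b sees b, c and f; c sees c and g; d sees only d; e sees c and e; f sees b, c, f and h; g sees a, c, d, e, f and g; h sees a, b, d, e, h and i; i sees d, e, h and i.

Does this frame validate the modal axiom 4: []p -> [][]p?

No

Axiom 4 corresponds to the accessibility relation being transitive.
Transitive: no — a R e and e R c, but not a R c.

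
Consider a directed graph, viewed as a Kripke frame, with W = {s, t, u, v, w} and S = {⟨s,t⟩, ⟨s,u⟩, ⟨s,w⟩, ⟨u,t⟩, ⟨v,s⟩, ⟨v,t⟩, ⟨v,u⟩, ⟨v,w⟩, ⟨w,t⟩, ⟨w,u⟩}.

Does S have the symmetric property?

Symmetric: no — s S t but not t S s.

No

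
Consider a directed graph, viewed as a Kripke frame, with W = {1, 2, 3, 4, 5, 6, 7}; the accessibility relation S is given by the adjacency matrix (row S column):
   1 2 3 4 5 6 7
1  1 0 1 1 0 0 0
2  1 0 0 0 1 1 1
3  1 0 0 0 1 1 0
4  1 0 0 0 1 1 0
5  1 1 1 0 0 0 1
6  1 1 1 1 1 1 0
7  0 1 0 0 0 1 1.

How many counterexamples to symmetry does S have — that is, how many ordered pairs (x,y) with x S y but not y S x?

7

Enumerating: (2,1), (4,5), (5,1), (5,7), (6,1), (6,5), (7,6).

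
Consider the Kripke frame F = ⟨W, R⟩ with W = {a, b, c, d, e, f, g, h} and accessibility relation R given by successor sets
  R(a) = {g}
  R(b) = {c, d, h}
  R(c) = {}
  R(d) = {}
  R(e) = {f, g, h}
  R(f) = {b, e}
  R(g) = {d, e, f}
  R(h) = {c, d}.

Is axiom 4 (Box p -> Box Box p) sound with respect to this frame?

No

The schema 4 characterises exactly the transitive frames.
Transitive: no — a R g and g R d, but not a R d.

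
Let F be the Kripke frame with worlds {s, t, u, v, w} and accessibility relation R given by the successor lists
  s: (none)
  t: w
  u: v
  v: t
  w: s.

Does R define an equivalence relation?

Reflexive: no — s is not related to itself.
Symmetric: no — t R w but not w R t.
Transitive: no — t R w and w R s, but not t R s.
So R is not an equivalence relation.

No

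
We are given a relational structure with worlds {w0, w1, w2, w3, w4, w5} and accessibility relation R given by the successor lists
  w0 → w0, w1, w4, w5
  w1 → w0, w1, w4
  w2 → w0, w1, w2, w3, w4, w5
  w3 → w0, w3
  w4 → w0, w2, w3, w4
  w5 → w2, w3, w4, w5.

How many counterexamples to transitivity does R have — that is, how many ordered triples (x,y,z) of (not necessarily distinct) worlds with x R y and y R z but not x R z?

18

Enumerating: (w0,w4,w2), (w0,w4,w3), (w0,w5,w2), (w0,w5,w3), (w1,w0,w5), (w1,w4,w2), (w1,w4,w3), (w3,w0,w1), (w3,w0,w4), (w3,w0,w5), (w4,w0,w1), (w4,w0,w5), (w4,w2,w1), (w4,w2,w5), (w5,w2,w0), (w5,w2,w1), (w5,w3,w0), (w5,w4,w0).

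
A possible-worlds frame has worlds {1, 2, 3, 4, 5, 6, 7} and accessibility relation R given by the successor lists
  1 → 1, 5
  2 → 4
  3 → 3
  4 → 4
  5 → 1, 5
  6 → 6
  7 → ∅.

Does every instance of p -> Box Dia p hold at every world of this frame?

Axiom B corresponds to the accessibility relation being symmetric.
Symmetric: no — 2 R 4 but not 4 R 2.

No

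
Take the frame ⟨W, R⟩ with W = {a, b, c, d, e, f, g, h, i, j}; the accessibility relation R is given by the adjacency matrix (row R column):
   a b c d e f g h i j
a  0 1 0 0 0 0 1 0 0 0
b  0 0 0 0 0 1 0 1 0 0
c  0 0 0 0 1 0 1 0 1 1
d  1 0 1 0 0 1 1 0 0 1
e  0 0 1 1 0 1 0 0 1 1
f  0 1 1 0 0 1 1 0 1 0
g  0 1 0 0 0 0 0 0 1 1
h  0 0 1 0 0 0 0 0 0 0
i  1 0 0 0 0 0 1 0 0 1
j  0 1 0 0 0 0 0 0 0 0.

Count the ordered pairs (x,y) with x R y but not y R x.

Enumerating: (a,b), (a,g), (b,h), (c,g), (c,i), (c,j), (d,a), (d,c), (d,f), (d,g), (d,j), (e,d), … and 12 more.
Total: 24.

24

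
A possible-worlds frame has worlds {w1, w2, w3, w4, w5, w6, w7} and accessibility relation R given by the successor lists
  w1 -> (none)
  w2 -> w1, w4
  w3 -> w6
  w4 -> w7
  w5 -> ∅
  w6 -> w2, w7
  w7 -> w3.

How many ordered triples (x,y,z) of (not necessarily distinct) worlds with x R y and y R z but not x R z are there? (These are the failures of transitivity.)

8

Enumerating: (w2,w4,w7), (w3,w6,w2), (w3,w6,w7), (w4,w7,w3), (w6,w2,w1), (w6,w2,w4), (w6,w7,w3), (w7,w3,w6).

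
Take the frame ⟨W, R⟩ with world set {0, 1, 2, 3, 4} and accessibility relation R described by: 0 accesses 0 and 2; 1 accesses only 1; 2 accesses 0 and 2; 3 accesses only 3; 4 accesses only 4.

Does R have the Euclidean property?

Yes

Euclidean: yes — any two successors of a common world are R-related.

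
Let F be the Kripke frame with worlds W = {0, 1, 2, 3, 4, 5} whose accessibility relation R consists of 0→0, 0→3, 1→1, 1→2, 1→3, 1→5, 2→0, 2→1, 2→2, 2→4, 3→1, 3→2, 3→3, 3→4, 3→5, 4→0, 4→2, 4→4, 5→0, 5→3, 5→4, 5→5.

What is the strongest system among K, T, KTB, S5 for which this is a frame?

Reflexive (axiom T): yes — every world is R-related to itself.
Symmetric (axiom B): no — 0 R 3 but not 3 R 0.
Euclidean (axiom 5): no — 1 R 2 and 1 R 3, but not 2 R 3.
So F validates K, T; KTB would additionally require R to be symmetric. The strongest is T.

T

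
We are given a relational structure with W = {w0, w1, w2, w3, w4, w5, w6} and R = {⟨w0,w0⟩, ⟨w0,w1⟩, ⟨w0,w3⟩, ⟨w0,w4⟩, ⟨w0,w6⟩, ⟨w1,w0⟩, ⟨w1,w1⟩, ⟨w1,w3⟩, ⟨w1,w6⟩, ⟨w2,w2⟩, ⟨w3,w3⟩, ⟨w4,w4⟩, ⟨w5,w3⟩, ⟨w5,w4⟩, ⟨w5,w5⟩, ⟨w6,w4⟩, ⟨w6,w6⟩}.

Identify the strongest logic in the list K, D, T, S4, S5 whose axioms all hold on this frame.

T

Serial (axiom D): yes — every world has a successor (e.g. w0 R w0).
Reflexive (axiom T): yes — every world is R-related to itself.
Transitive (axiom 4): no — w1 R w0 and w0 R w4, but not w1 R w4.
Euclidean (axiom 5): no — w0 R w1 and w0 R w4, but not w1 R w4.
So F validates K, D, T; S4 would additionally require R to be transitive. The strongest is T.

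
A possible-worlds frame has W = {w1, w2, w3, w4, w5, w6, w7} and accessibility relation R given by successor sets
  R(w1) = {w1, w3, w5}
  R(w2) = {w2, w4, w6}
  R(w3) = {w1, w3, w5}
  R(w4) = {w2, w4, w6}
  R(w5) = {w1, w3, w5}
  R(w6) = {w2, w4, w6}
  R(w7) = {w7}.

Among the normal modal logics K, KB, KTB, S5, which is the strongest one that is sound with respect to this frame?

Symmetric (axiom B): yes — every pair in R has its reverse in R.
Reflexive (axiom T): yes — every world is R-related to itself.
Euclidean (axiom 5): yes — any two successors of a common world are R-related.
So F validates K, KB, KTB, S5. The strongest is S5.

S5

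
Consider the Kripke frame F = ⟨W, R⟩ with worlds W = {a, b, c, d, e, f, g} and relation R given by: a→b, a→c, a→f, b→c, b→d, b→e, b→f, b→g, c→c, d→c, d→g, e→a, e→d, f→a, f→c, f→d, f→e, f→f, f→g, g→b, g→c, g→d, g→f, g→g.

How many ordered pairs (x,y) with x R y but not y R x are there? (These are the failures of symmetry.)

Enumerating: (a,b), (a,c), (b,c), (b,d), (b,e), (b,f), (d,c), (e,a), (e,d), (f,c), (f,d), (f,e), (g,c).

13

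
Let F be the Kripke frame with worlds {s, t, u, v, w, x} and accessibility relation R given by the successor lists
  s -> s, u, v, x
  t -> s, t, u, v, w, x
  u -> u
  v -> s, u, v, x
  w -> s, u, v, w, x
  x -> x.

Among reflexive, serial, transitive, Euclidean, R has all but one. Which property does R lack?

Euclidean

Reflexive: yes — every world is R-related to itself.
Serial: yes — every world has a successor (e.g. s R s).
Transitive: yes — every two-step R-path is closed by a direct edge.
Euclidean: no — s R u and s R v, but not u R v.
Only Euclidean fails.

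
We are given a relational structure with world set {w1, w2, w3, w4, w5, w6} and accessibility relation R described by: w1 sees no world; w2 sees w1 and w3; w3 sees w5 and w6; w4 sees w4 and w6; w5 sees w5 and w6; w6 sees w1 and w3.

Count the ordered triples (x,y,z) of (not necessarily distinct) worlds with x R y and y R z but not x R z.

Enumerating: (w2,w3,w5), (w2,w3,w6), (w3,w6,w1), (w3,w6,w3), (w4,w6,w1), (w4,w6,w3), (w5,w6,w1), (w5,w6,w3), (w6,w3,w5), (w6,w3,w6).

10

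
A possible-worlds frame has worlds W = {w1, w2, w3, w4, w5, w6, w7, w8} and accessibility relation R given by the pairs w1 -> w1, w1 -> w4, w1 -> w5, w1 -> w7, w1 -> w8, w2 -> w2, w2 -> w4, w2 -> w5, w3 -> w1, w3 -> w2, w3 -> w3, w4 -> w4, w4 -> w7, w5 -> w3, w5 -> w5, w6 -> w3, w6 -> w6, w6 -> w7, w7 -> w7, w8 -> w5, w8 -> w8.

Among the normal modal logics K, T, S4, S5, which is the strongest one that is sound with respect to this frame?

T

Reflexive (axiom T): yes — every world is R-related to itself.
Transitive (axiom 4): no — w1 R w5 and w5 R w3, but not w1 R w3.
Euclidean (axiom 5): no — w1 R w4 and w1 R w5, but not w4 R w5.
So F validates K, T; S4 would additionally require R to be transitive. The strongest is T.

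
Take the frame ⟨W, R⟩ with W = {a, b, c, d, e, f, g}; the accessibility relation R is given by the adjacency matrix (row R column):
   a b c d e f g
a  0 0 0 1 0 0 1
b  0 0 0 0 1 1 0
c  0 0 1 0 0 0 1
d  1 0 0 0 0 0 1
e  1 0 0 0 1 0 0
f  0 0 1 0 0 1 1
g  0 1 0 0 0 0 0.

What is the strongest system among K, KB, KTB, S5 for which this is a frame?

Symmetric (axiom B): no — a R g but not g R a.
Reflexive (axiom T): no — a is not related to itself.
Euclidean (axiom 5): no — a R g and a R d, but not g R d.
So F validates K; KB would additionally require R to be symmetric. The strongest is K.

K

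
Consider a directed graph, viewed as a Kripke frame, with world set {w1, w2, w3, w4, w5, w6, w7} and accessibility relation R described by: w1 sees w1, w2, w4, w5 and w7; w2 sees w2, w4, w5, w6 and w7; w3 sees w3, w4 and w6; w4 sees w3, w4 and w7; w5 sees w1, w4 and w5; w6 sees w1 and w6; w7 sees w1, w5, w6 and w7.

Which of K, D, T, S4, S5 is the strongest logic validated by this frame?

Serial (axiom D): yes — every world has a successor (e.g. w1 R w1).
Reflexive (axiom T): yes — every world is R-related to itself.
Transitive (axiom 4): no — w1 R w2 and w2 R w6, but not w1 R w6.
Euclidean (axiom 5): no — w1 R w4 and w1 R w2, but not w4 R w2.
So F validates K, D, T; S4 would additionally require R to be transitive. The strongest is T.

T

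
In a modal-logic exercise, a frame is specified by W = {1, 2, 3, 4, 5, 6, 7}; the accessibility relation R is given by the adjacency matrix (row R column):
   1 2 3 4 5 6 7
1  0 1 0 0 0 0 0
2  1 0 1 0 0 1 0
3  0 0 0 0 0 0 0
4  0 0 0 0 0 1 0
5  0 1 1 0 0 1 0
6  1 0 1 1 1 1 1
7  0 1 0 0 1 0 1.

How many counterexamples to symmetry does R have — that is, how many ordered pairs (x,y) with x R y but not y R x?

Enumerating: (2,3), (2,6), (5,2), (5,3), (6,1), (6,3), (6,7), (7,2), (7,5).

9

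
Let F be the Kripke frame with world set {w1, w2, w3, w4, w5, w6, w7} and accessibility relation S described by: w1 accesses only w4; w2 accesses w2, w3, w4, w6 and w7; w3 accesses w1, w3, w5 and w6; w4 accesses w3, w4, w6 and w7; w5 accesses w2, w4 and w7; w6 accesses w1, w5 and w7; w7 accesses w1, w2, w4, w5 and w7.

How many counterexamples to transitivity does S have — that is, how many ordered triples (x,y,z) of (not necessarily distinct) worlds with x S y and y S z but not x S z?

Enumerating: (w1,w4,w3), (w1,w4,w6), (w1,w4,w7), (w2,w3,w1), (w2,w3,w5), (w2,w6,w1), (w2,w6,w5), (w2,w7,w1), (w2,w7,w5), (w3,w1,w4), (w3,w5,w2), (w3,w5,w4), … and 24 more.
Total: 36.

36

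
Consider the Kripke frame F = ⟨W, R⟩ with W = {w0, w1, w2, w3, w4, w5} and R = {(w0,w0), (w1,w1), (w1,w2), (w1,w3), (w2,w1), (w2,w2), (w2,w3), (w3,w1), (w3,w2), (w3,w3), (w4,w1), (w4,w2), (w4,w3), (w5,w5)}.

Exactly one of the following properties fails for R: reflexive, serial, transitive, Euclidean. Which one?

Reflexive: no — w4 is not related to itself.
Serial: yes — every world has a successor (e.g. w0 R w0).
Transitive: yes — every two-step R-path is closed by a direct edge.
Euclidean: yes — any two successors of a common world are R-related.
Only reflexive fails.

reflexive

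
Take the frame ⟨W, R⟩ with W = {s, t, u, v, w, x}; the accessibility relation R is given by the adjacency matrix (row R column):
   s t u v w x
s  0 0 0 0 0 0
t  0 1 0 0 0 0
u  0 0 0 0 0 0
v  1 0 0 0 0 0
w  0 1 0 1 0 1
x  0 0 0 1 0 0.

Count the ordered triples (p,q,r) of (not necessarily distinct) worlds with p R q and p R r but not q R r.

Enumerating: (v,s,s), (w,t,v), (w,t,x), (w,v,t), (w,v,v), (w,v,x), (w,x,t), (w,x,x), (x,v,v).

9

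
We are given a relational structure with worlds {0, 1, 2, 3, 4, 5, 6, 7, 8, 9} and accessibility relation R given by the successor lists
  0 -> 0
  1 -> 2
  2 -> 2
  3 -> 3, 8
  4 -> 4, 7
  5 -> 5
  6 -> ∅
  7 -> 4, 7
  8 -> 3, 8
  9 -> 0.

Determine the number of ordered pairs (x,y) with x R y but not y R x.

Enumerating: (1,2), (9,0).

2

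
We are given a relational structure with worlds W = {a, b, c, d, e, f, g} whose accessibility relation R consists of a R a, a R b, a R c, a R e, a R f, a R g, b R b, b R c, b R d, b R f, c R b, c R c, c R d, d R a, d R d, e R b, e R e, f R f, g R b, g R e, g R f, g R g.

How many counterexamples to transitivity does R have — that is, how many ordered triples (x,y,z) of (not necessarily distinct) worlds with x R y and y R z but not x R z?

Enumerating: (a,b,d), (a,c,d), (b,d,a), (c,b,f), (c,d,a), (d,a,b), (d,a,c), (d,a,e), (d,a,f), (d,a,g), (e,b,c), (e,b,d), (e,b,f), (g,b,c), (g,b,d).

15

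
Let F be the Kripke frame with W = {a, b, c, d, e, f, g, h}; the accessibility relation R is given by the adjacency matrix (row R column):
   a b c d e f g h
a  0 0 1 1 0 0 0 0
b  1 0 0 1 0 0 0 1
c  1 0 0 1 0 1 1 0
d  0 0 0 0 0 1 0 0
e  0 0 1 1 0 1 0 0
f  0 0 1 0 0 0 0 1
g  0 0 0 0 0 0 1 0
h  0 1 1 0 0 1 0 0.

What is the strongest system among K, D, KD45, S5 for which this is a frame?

Serial (axiom D): yes — every world has a successor (e.g. a R c).
Euclidean (axiom 5): no — a R d and a R c, but not d R c.
Transitive (axiom 4): no — a R c and c R f, but not a R f.
Reflexive (axiom T): no — a is not related to itself.
So F validates K, D; KD45 would additionally require R to be Euclidean and transitive. The strongest is D.

D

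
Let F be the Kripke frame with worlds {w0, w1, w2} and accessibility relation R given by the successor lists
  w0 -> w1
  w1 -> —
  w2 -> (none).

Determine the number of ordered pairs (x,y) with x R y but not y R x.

1

Enumerating: (w0,w1).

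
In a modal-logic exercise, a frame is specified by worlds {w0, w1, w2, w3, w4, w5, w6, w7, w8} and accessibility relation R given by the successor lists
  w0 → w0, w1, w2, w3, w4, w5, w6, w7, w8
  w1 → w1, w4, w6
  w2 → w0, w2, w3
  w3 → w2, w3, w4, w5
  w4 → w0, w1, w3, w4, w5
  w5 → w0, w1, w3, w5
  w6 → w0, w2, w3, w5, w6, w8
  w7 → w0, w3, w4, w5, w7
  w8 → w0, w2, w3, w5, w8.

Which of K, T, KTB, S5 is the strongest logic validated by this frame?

T

Reflexive (axiom T): yes — every world is R-related to itself.
Symmetric (axiom B): no — w0 R w1 but not w1 R w0.
Euclidean (axiom 5): no — w0 R w1 and w0 R w2, but not w1 R w2.
So F validates K, T; KTB would additionally require R to be symmetric. The strongest is T.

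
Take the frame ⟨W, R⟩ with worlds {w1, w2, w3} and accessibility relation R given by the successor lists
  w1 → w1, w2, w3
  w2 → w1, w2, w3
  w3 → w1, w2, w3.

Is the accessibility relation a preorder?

Yes

Reflexive: yes — every world is R-related to itself.
Transitive: yes — every two-step R-path is closed by a direct edge.
So R is a preorder.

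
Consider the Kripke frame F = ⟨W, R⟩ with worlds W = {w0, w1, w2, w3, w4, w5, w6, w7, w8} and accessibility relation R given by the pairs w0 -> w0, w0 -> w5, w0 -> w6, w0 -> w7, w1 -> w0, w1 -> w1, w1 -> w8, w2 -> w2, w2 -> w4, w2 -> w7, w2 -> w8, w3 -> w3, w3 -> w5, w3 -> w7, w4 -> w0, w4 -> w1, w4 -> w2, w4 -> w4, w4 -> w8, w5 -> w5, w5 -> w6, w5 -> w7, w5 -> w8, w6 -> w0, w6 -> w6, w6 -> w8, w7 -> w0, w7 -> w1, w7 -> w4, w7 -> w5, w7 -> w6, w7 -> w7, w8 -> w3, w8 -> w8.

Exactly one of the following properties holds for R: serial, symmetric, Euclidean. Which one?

serial

Serial: yes — every world has a successor (e.g. w0 R w0).
Symmetric: no — w0 R w5 but not w5 R w0.
Euclidean: no — w0 R w6 and w0 R w5, but not w6 R w5.
Only serial holds.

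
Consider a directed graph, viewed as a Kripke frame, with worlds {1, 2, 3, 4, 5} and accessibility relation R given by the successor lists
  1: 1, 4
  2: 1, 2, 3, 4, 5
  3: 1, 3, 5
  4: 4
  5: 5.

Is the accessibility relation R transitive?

Transitive: no — 3 R 1 and 1 R 4, but not 3 R 4.

No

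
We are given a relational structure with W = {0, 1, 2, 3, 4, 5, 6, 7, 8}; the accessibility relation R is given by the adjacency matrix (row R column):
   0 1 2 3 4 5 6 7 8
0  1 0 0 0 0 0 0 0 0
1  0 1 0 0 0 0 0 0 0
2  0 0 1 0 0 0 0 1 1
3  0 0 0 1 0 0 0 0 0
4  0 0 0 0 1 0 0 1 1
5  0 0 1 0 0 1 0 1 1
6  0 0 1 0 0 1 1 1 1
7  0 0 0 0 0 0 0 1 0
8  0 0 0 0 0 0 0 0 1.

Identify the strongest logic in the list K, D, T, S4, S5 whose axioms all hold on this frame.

Serial (axiom D): yes — every world has a successor (e.g. 0 R 0).
Reflexive (axiom T): yes — every world is R-related to itself.
Transitive (axiom 4): yes — every two-step R-path is closed by a direct edge.
Euclidean (axiom 5): no — 2 R 7 and 2 R 8, but not 7 R 8.
So F validates K, D, T, S4; S5 would additionally require R to be Euclidean. The strongest is S4.

S4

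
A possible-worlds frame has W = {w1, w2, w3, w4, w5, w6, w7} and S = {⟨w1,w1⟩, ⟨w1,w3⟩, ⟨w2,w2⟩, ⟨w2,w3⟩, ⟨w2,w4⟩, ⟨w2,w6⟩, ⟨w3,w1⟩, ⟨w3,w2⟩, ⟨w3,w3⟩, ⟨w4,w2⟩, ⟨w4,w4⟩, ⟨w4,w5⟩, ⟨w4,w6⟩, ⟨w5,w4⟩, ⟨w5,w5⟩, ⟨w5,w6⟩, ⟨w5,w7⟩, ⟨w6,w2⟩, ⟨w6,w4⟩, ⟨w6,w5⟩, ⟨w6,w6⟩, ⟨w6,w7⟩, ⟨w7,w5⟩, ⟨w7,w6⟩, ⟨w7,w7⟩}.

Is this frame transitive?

No

Transitive: no — w1 S w3 and w3 S w2, but not w1 S w2.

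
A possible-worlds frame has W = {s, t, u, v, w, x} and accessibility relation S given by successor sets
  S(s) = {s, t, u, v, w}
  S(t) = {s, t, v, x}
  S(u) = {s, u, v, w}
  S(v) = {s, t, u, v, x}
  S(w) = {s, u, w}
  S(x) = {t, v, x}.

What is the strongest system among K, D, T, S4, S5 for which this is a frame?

Serial (axiom D): yes — every world has a successor (e.g. s S s).
Reflexive (axiom T): yes — every world is S-related to itself.
Transitive (axiom 4): no — s S t and t S x, but not s S x.
Euclidean (axiom 5): no — s S t and s S u, but not t S u.
So F validates K, D, T; S4 would additionally require S to be transitive. The strongest is T.

T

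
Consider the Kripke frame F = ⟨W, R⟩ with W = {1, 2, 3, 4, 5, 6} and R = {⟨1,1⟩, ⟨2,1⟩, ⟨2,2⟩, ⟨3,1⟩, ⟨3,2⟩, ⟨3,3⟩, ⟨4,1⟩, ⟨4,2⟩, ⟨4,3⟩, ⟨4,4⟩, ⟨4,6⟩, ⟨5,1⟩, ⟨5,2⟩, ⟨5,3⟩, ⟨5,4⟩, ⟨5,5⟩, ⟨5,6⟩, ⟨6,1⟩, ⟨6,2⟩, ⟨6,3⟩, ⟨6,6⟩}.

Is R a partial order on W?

Yes

Reflexive: yes — every world is R-related to itself.
Transitive: yes — every two-step R-path is closed by a direct edge.
Antisymmetric: yes — no distinct pair is related both ways.
So R is a partial order.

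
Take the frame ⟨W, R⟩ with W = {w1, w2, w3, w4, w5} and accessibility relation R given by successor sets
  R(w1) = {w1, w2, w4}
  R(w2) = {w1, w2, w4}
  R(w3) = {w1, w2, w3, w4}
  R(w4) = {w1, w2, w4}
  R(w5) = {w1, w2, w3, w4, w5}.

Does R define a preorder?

Yes

Reflexive: yes — every world is R-related to itself.
Transitive: yes — every two-step R-path is closed by a direct edge.
So R is a preorder.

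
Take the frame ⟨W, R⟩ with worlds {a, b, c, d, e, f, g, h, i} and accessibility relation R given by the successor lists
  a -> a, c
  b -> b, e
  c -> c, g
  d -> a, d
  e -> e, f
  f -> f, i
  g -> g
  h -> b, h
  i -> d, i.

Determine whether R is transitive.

Transitive: no — a R c and c R g, but not a R g.

No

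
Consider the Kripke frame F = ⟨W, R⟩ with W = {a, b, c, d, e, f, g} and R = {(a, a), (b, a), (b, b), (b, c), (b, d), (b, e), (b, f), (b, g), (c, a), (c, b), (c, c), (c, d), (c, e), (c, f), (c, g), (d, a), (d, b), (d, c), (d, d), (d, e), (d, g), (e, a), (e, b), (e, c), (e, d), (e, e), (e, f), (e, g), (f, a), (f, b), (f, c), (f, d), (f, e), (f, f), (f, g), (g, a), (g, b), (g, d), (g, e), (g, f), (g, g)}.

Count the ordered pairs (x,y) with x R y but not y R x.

Enumerating: (b,a), (c,a), (c,g), (d,a), (e,a), (f,a), (f,d), (g,a).

8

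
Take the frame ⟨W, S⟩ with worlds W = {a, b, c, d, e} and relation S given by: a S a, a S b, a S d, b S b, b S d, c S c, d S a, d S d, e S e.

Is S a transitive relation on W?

No

Transitive: no — b S d and d S a, but not b S a.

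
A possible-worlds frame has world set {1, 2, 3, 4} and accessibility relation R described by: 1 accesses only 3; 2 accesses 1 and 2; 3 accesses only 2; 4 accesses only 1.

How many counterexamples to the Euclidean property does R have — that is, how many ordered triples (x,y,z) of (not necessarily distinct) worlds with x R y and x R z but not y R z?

4

Enumerating: (1,3,3), (2,1,1), (2,1,2), (4,1,1).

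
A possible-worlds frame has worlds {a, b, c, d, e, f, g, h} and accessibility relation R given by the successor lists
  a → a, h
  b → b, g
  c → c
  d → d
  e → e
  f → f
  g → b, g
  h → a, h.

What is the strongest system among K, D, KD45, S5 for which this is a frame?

S5

Serial (axiom D): yes — every world has a successor (e.g. a R a).
Euclidean (axiom 5): yes — any two successors of a common world are R-related.
Transitive (axiom 4): yes — every two-step R-path is closed by a direct edge.
Reflexive (axiom T): yes — every world is R-related to itself.
So F validates K, D, KD45, S5. The strongest is S5.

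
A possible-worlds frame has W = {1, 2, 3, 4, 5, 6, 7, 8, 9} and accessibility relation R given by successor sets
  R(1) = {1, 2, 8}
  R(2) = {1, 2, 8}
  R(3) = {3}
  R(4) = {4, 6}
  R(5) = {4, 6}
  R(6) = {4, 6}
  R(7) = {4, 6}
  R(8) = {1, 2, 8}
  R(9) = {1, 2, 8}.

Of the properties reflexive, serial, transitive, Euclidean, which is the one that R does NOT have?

reflexive

Reflexive: no — 5 is not related to itself.
Serial: yes — every world has a successor (e.g. 1 R 1).
Transitive: yes — every two-step R-path is closed by a direct edge.
Euclidean: yes — any two successors of a common world are R-related.
Only reflexive fails.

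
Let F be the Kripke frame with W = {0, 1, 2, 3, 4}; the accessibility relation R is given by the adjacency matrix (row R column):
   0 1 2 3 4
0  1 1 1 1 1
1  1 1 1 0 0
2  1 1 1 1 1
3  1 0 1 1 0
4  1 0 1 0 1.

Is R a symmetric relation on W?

Yes

Symmetric: yes — every pair in R has its reverse in R.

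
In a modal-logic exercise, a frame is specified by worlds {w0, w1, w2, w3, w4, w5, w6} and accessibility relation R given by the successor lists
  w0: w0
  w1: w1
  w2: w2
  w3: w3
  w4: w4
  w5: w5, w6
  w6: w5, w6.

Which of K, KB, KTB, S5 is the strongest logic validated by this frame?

Symmetric (axiom B): yes — every pair in R has its reverse in R.
Reflexive (axiom T): yes — every world is R-related to itself.
Euclidean (axiom 5): yes — any two successors of a common world are R-related.
So F validates K, KB, KTB, S5. The strongest is S5.

S5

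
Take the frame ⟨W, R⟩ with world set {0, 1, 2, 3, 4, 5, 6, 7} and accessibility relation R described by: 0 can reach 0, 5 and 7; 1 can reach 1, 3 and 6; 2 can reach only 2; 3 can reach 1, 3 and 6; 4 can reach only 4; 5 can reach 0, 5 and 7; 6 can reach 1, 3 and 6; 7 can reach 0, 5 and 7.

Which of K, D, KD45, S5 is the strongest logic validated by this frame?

Serial (axiom D): yes — every world has a successor (e.g. 0 R 0).
Euclidean (axiom 5): yes — any two successors of a common world are R-related.
Transitive (axiom 4): yes — every two-step R-path is closed by a direct edge.
Reflexive (axiom T): yes — every world is R-related to itself.
So F validates K, D, KD45, S5. The strongest is S5.

S5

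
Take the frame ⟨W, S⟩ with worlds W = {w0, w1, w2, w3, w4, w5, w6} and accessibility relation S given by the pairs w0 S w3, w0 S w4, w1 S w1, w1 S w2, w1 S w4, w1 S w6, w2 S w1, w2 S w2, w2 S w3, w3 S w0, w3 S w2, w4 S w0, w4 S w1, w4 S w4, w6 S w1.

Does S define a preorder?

No

Reflexive: no — w0 is not related to itself.
Transitive: no — w0 S w3 and w3 S w2, but not w0 S w2.
So S is not a preorder.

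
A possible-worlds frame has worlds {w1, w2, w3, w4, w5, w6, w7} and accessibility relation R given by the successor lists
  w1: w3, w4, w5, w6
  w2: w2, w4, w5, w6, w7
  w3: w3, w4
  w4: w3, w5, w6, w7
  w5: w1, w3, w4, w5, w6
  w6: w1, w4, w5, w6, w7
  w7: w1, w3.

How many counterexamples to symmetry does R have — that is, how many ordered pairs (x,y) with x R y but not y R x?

Enumerating: (w1,w3), (w1,w4), (w2,w4), (w2,w5), (w2,w6), (w2,w7), (w4,w7), (w5,w3), (w6,w7), (w7,w1), (w7,w3).

11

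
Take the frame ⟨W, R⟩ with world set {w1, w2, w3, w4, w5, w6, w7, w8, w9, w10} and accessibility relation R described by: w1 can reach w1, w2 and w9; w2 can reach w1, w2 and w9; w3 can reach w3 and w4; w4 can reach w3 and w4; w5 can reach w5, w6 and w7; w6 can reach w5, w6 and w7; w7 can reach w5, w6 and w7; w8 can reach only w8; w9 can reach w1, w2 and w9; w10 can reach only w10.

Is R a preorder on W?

Yes

Reflexive: yes — every world is R-related to itself.
Transitive: yes — every two-step R-path is closed by a direct edge.
So R is a preorder.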